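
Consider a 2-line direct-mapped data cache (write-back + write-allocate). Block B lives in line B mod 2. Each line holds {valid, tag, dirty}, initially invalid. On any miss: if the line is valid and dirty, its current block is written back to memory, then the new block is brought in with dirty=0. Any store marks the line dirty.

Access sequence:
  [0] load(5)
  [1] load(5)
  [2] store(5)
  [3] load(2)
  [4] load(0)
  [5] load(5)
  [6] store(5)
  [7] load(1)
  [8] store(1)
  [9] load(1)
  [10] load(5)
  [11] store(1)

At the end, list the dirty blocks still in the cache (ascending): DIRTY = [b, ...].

  0 | R B5 → L1 miss [-]
  1 | R B5 → L1 hit [-]
  2 | W B5 → L1 hit [D]
  3 | R B2 → L0 miss [-]
  4 | R B0 → L0 miss [-]
  5 | R B5 → L1 hit [D]
  6 | W B5 → L1 hit [D]
  7 | R B1 → L1 miss wb→B5 [-]
  8 | W B1 → L1 hit [D]
  9 | R B1 → L1 hit [D]
  10 | R B5 → L1 miss wb→B1 [-]
  11 | W B1 → L1 miss [D]

DIRTY = [1]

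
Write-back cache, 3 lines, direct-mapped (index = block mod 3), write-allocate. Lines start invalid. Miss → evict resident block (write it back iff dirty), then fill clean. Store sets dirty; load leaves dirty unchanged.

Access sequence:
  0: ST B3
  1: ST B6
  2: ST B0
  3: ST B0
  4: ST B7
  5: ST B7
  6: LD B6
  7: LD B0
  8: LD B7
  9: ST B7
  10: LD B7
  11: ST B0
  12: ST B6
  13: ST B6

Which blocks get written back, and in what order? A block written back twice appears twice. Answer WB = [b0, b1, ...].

  0 | W B3 → L0 miss [D]
  1 | W B6 → L0 miss wb→B3 [D]
  2 | W B0 → L0 miss wb→B6 [D]
  3 | W B0 → L0 hit [D]
  4 | W B7 → L1 miss [D]
  5 | W B7 → L1 hit [D]
  6 | R B6 → L0 miss wb→B0 [-]
  7 | R B0 → L0 miss [-]
  8 | R B7 → L1 hit [D]
  9 | W B7 → L1 hit [D]
  10 | R B7 → L1 hit [D]
  11 | W B0 → L0 hit [D]
  12 | W B6 → L0 miss wb→B0 [D]
  13 | W B6 → L0 hit [D]

WB = [3, 6, 0, 0]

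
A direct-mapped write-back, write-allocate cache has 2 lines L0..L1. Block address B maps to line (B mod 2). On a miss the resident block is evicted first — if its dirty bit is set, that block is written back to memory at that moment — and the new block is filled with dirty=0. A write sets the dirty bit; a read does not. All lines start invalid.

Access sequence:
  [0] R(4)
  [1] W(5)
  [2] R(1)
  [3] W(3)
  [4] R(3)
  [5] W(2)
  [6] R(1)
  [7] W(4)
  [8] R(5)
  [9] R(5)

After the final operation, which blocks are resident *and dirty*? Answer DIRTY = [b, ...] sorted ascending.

  0 | R B4 → L0 miss [-]
  1 | W B5 → L1 miss [D]
  2 | R B1 → L1 miss wb→B5 [-]
  3 | W B3 → L1 miss [D]
  4 | R B3 → L1 hit [D]
  5 | W B2 → L0 miss [D]
  6 | R B1 → L1 miss wb→B3 [-]
  7 | W B4 → L0 miss wb→B2 [D]
  8 | R B5 → L1 miss [-]
  9 | R B5 → L1 hit [-]

DIRTY = [4]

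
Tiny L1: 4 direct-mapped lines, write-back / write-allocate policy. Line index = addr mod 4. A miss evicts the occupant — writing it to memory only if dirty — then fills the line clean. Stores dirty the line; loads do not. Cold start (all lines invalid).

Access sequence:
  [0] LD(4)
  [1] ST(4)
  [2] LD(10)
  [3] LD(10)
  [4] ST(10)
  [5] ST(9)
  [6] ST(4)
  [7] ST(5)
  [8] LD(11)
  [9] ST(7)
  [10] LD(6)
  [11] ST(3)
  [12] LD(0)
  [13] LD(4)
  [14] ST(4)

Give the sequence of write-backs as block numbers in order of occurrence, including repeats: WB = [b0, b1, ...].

WB = [9, 10, 7, 4]

0: R B4 -> L0 miss  d=-]
1: W B4 -> L0 hit  d=D]
2: R B10 -> L2 miss  d=-]
3: R B10 -> L2 hit  d=-]
4: W B10 -> L2 hit  d=D]
5: W B9 -> L1 miss  d=D]
6: W B4 -> L0 hit  d=D]
7: W B5 -> L1 miss wb->B9  d=D]
8: R B11 -> L3 miss  d=-]
9: W B7 -> L3 miss  d=D]
10: R B6 -> L2 miss wb->B10  d=-]
11: W B3 -> L3 miss wb->B7  d=D]
12: R B0 -> L0 miss wb->B4  d=-]
13: R B4 -> L0 miss  d=-]
14: W B4 -> L0 hit  d=D]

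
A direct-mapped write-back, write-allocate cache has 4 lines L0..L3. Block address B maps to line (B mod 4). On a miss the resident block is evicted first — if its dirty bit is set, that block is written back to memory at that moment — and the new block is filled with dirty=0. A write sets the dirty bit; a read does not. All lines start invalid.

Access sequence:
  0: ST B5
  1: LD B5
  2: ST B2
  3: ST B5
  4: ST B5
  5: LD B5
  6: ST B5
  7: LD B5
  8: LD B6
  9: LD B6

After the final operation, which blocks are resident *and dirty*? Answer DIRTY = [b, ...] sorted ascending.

  0 | W B5 → L1 miss [D]
  1 | R B5 → L1 hit [D]
  2 | W B2 → L2 miss [D]
  3 | W B5 → L1 hit [D]
  4 | W B5 → L1 hit [D]
  5 | R B5 → L1 hit [D]
  6 | W B5 → L1 hit [D]
  7 | R B5 → L1 hit [D]
  8 | R B6 → L2 miss wb→B2 [-]
  9 | R B6 → L2 hit [-]

DIRTY = [5]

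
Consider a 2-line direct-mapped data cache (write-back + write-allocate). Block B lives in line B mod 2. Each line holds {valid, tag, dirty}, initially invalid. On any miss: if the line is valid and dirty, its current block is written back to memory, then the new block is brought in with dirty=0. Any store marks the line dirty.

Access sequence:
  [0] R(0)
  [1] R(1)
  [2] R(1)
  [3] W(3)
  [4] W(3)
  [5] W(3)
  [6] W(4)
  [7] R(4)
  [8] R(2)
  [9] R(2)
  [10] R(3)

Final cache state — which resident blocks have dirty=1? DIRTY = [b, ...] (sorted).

0: R B0 -> L0 miss  d=-]
1: R B1 -> L1 miss  d=-]
2: R B1 -> L1 hit  d=-]
3: W B3 -> L1 miss  d=D]
4: W B3 -> L1 hit  d=D]
5: W B3 -> L1 hit  d=D]
6: W B4 -> L0 miss  d=D]
7: R B4 -> L0 hit  d=D]
8: R B2 -> L0 miss wb->B4  d=-]
9: R B2 -> L0 hit  d=-]
10: R B3 -> L1 hit  d=D]

DIRTY = [3]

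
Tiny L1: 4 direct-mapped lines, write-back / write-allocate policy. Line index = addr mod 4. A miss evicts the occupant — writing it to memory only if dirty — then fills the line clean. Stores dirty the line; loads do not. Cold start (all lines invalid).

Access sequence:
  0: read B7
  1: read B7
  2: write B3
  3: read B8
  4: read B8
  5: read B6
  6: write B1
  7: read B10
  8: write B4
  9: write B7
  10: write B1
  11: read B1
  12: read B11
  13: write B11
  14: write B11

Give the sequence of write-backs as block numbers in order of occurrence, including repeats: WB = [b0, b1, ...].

0: R B7 -> L3 miss  d=-]
1: R B7 -> L3 hit  d=-]
2: W B3 -> L3 miss  d=D]
3: R B8 -> L0 miss  d=-]
4: R B8 -> L0 hit  d=-]
5: R B6 -> L2 miss  d=-]
6: W B1 -> L1 miss  d=D]
7: R B10 -> L2 miss  d=-]
8: W B4 -> L0 miss  d=D]
9: W B7 -> L3 miss wb->B3  d=D]
10: W B1 -> L1 hit  d=D]
11: R B1 -> L1 hit  d=D]
12: R B11 -> L3 miss wb->B7  d=-]
13: W B11 -> L3 hit  d=D]
14: W B11 -> L3 hit  d=D]

WB = [3, 7]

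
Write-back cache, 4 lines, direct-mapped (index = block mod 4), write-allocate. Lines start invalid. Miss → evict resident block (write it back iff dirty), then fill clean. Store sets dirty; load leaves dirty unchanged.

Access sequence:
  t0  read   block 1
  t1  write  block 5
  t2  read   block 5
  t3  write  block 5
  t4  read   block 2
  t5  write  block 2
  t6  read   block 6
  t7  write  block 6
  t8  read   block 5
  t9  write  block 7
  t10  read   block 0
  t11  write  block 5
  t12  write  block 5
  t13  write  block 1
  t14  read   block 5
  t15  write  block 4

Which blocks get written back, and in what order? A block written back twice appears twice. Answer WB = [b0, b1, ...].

0: R B1 → L1 miss [-]
1: W B5 → L1 miss [D]
2: R B5 → L1 hit [D]
3: W B5 → L1 hit [D]
4: R B2 → L2 miss [-]
5: W B2 → L2 hit [D]
6: R B6 → L2 miss wb→B2 [-]
7: W B6 → L2 hit [D]
8: R B5 → L1 hit [D]
9: W B7 → L3 miss [D]
10: R B0 → L0 miss [-]
11: W B5 → L1 hit [D]
12: W B5 → L1 hit [D]
13: W B1 → L1 miss wb→B5 [D]
14: R B5 → L1 miss wb→B1 [-]
15: W B4 → L0 miss [D]

WB = [2, 5, 1]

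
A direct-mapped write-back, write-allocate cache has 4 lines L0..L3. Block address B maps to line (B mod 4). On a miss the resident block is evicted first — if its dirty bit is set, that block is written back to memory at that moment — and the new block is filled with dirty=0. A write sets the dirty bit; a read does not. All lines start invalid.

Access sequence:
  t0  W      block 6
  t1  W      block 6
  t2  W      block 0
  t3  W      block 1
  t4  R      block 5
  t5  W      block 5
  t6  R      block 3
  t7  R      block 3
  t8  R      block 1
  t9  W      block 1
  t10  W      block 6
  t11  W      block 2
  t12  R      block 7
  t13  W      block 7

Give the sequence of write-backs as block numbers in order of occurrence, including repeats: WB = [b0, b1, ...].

WB = [1, 5, 6]

0: W B6 → L2 miss [D]
1: W B6 → L2 hit [D]
2: W B0 → L0 miss [D]
3: W B1 → L1 miss [D]
4: R B5 → L1 miss wb→B1 [-]
5: W B5 → L1 hit [D]
6: R B3 → L3 miss [-]
7: R B3 → L3 hit [-]
8: R B1 → L1 miss wb→B5 [-]
9: W B1 → L1 hit [D]
10: W B6 → L2 hit [D]
11: W B2 → L2 miss wb→B6 [D]
12: R B7 → L3 miss [-]
13: W B7 → L3 hit [D]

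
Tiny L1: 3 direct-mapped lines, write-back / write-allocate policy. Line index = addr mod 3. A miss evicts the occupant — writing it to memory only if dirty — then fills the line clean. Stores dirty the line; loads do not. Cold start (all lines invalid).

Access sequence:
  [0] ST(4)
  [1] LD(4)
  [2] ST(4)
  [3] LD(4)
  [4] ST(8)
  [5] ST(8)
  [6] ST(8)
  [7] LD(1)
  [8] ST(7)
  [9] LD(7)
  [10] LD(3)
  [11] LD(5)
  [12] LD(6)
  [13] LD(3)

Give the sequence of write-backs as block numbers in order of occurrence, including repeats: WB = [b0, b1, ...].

0: W B4 → L1 miss [D]
1: R B4 → L1 hit [D]
2: W B4 → L1 hit [D]
3: R B4 → L1 hit [D]
4: W B8 → L2 miss [D]
5: W B8 → L2 hit [D]
6: W B8 → L2 hit [D]
7: R B1 → L1 miss wb→B4 [-]
8: W B7 → L1 miss [D]
9: R B7 → L1 hit [D]
10: R B3 → L0 miss [-]
11: R B5 → L2 miss wb→B8 [-]
12: R B6 → L0 miss [-]
13: R B3 → L0 miss [-]

WB = [4, 8]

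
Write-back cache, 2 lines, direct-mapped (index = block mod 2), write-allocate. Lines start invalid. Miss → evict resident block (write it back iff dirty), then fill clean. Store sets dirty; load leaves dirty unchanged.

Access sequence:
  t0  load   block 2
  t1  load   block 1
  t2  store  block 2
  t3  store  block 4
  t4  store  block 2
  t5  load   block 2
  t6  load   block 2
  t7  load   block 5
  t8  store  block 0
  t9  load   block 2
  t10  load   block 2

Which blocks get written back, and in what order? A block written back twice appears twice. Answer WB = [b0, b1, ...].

0: R B2 → L0 miss [-]
1: R B1 → L1 miss [-]
2: W B2 → L0 hit [D]
3: W B4 → L0 miss wb→B2 [D]
4: W B2 → L0 miss wb→B4 [D]
5: R B2 → L0 hit [D]
6: R B2 → L0 hit [D]
7: R B5 → L1 miss [-]
8: W B0 → L0 miss wb→B2 [D]
9: R B2 → L0 miss wb→B0 [-]
10: R B2 → L0 hit [-]

WB = [2, 4, 2, 0]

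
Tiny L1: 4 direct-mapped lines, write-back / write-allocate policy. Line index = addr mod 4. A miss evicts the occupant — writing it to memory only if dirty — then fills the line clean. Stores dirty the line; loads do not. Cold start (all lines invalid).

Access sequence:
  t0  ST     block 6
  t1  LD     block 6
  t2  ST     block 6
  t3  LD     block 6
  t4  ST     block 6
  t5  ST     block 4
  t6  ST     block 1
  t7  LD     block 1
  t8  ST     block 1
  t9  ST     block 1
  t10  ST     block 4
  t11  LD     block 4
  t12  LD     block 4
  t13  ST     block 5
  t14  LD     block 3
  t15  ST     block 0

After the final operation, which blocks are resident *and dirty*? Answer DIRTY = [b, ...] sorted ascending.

DIRTY = [0, 5, 6]

0: W B6 → L2 miss [D]
1: R B6 → L2 hit [D]
2: W B6 → L2 hit [D]
3: R B6 → L2 hit [D]
4: W B6 → L2 hit [D]
5: W B4 → L0 miss [D]
6: W B1 → L1 miss [D]
7: R B1 → L1 hit [D]
8: W B1 → L1 hit [D]
9: W B1 → L1 hit [D]
10: W B4 → L0 hit [D]
11: R B4 → L0 hit [D]
12: R B4 → L0 hit [D]
13: W B5 → L1 miss wb→B1 [D]
14: R B3 → L3 miss [-]
15: W B0 → L0 miss wb→B4 [D]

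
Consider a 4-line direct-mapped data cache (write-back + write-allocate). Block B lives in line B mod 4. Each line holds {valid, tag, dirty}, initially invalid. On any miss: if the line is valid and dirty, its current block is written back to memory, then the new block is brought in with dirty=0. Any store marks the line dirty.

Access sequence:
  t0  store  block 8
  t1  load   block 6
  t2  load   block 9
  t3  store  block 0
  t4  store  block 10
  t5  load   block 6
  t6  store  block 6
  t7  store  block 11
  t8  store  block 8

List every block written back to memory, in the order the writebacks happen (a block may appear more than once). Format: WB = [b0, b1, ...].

WB = [8, 10, 0]

0: W B8 → L0 miss [D]
1: R B6 → L2 miss [-]
2: R B9 → L1 miss [-]
3: W B0 → L0 miss wb→B8 [D]
4: W B10 → L2 miss [D]
5: R B6 → L2 miss wb→B10 [-]
6: W B6 → L2 hit [D]
7: W B11 → L3 miss [D]
8: W B8 → L0 miss wb→B0 [D]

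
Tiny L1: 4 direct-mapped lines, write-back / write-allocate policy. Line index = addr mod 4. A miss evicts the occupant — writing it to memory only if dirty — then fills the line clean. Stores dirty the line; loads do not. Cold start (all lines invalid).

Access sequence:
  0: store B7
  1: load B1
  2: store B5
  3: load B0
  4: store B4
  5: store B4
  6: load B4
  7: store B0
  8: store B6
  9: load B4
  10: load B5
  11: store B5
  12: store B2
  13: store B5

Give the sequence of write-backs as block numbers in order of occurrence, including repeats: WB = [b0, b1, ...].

0: W B7 → L3 miss [D]
1: R B1 → L1 miss [-]
2: W B5 → L1 miss [D]
3: R B0 → L0 miss [-]
4: W B4 → L0 miss [D]
5: W B4 → L0 hit [D]
6: R B4 → L0 hit [D]
7: W B0 → L0 miss wb→B4 [D]
8: W B6 → L2 miss [D]
9: R B4 → L0 miss wb→B0 [-]
10: R B5 → L1 hit [D]
11: W B5 → L1 hit [D]
12: W B2 → L2 miss wb→B6 [D]
13: W B5 → L1 hit [D]

WB = [4, 0, 6]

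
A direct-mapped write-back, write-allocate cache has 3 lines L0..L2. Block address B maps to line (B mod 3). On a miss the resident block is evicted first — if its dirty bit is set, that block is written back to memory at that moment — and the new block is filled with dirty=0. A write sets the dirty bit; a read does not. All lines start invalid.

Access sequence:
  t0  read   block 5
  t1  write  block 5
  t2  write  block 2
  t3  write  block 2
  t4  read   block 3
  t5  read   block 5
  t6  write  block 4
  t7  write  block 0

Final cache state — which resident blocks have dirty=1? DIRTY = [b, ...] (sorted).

DIRTY = [0, 4]

0: R B5 -> L2 miss  d=-]
1: W B5 -> L2 hit  d=D]
2: W B2 -> L2 miss wb->B5  d=D]
3: W B2 -> L2 hit  d=D]
4: R B3 -> L0 miss  d=-]
5: R B5 -> L2 miss wb->B2  d=-]
6: W B4 -> L1 miss  d=D]
7: W B0 -> L0 miss  d=D]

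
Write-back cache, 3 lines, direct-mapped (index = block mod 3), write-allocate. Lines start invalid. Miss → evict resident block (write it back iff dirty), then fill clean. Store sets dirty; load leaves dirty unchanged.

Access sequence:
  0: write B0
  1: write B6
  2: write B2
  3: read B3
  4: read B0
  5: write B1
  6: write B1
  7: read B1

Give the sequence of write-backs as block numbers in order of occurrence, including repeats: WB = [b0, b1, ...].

  0 | W B0 → L0 miss [D]
  1 | W B6 → L0 miss wb→B0 [D]
  2 | W B2 → L2 miss [D]
  3 | R B3 → L0 miss wb→B6 [-]
  4 | R B0 → L0 miss [-]
  5 | W B1 → L1 miss [D]
  6 | W B1 → L1 hit [D]
  7 | R B1 → L1 hit [D]

WB = [0, 6]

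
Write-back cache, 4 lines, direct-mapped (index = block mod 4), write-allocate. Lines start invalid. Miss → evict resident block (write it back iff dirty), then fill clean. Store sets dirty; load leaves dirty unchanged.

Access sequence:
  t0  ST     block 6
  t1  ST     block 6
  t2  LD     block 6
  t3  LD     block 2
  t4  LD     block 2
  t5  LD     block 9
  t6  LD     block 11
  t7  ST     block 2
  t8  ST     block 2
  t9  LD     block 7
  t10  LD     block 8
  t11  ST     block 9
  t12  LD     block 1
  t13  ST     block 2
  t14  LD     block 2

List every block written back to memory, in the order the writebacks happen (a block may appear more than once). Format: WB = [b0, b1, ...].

WB = [6, 9]

0: W B6 → L2 miss [D]
1: W B6 → L2 hit [D]
2: R B6 → L2 hit [D]
3: R B2 → L2 miss wb→B6 [-]
4: R B2 → L2 hit [-]
5: R B9 → L1 miss [-]
6: R B11 → L3 miss [-]
7: W B2 → L2 hit [D]
8: W B2 → L2 hit [D]
9: R B7 → L3 miss [-]
10: R B8 → L0 miss [-]
11: W B9 → L1 hit [D]
12: R B1 → L1 miss wb→B9 [-]
13: W B2 → L2 hit [D]
14: R B2 → L2 hit [D]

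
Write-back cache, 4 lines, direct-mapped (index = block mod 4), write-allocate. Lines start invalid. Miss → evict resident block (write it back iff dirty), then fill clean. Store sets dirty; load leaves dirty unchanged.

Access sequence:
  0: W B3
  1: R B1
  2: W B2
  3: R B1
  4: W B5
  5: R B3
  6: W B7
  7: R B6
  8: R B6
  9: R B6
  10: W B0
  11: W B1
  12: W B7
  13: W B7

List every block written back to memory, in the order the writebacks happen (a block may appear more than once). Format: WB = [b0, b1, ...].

0: W B3 -> L3 miss  d=D]
1: R B1 -> L1 miss  d=-]
2: W B2 -> L2 miss  d=D]
3: R B1 -> L1 hit  d=-]
4: W B5 -> L1 miss  d=D]
5: R B3 -> L3 hit  d=D]
6: W B7 -> L3 miss wb->B3  d=D]
7: R B6 -> L2 miss wb->B2  d=-]
8: R B6 -> L2 hit  d=-]
9: R B6 -> L2 hit  d=-]
10: W B0 -> L0 miss  d=D]
11: W B1 -> L1 miss wb->B5  d=D]
12: W B7 -> L3 hit  d=D]
13: W B7 -> L3 hit  d=D]

WB = [3, 2, 5]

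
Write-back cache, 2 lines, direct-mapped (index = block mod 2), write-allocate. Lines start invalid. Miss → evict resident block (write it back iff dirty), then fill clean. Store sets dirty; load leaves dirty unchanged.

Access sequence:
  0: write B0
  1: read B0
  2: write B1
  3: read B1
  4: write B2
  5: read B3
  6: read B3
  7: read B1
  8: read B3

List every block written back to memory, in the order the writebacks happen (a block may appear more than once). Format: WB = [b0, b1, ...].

WB = [0, 1]

  0 | W B0 → L0 miss [D]
  1 | R B0 → L0 hit [D]
  2 | W B1 → L1 miss [D]
  3 | R B1 → L1 hit [D]
  4 | W B2 → L0 miss wb→B0 [D]
  5 | R B3 → L1 miss wb→B1 [-]
  6 | R B3 → L1 hit [-]
  7 | R B1 → L1 miss [-]
  8 | R B3 → L1 miss [-]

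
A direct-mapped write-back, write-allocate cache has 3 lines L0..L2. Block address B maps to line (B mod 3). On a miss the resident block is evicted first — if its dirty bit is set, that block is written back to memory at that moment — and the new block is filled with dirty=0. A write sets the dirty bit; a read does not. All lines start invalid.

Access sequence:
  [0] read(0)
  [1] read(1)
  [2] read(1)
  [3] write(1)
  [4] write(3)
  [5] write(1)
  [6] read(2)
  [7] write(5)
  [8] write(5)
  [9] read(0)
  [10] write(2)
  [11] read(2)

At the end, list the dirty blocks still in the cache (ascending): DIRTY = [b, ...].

DIRTY = [1, 2]

0: R B0 -> L0 miss  d=-]
1: R B1 -> L1 miss  d=-]
2: R B1 -> L1 hit  d=-]
3: W B1 -> L1 hit  d=D]
4: W B3 -> L0 miss  d=D]
5: W B1 -> L1 hit  d=D]
6: R B2 -> L2 miss  d=-]
7: W B5 -> L2 miss  d=D]
8: W B5 -> L2 hit  d=D]
9: R B0 -> L0 miss wb->B3  d=-]
10: W B2 -> L2 miss wb->B5  d=D]
11: R B2 -> L2 hit  d=D]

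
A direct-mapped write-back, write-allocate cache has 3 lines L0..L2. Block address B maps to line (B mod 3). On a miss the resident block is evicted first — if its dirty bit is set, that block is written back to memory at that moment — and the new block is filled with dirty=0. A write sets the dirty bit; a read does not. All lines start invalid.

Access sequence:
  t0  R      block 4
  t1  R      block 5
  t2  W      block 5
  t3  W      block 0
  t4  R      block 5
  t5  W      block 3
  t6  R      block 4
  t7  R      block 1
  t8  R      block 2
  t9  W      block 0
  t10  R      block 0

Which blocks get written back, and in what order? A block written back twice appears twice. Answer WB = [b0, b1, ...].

0: R B4 -> L1 miss  d=-]
1: R B5 -> L2 miss  d=-]
2: W B5 -> L2 hit  d=D]
3: W B0 -> L0 miss  d=D]
4: R B5 -> L2 hit  d=D]
5: W B3 -> L0 miss wb->B0  d=D]
6: R B4 -> L1 hit  d=-]
7: R B1 -> L1 miss  d=-]
8: R B2 -> L2 miss wb->B5  d=-]
9: W B0 -> L0 miss wb->B3  d=D]
10: R B0 -> L0 hit  d=D]

WB = [0, 5, 3]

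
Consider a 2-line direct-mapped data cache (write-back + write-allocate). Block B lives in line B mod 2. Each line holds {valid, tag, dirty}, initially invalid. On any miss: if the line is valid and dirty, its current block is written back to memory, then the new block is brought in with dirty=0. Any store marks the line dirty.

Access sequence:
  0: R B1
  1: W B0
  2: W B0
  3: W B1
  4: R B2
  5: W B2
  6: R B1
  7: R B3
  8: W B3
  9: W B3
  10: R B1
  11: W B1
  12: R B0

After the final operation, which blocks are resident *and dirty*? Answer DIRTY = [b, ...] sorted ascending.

  0 | R B1 → L1 miss [-]
  1 | W B0 → L0 miss [D]
  2 | W B0 → L0 hit [D]
  3 | W B1 → L1 hit [D]
  4 | R B2 → L0 miss wb→B0 [-]
  5 | W B2 → L0 hit [D]
  6 | R B1 → L1 hit [D]
  7 | R B3 → L1 miss wb→B1 [-]
  8 | W B3 → L1 hit [D]
  9 | W B3 → L1 hit [D]
  10 | R B1 → L1 miss wb→B3 [-]
  11 | W B1 → L1 hit [D]
  12 | R B0 → L0 miss wb→B2 [-]

DIRTY = [1]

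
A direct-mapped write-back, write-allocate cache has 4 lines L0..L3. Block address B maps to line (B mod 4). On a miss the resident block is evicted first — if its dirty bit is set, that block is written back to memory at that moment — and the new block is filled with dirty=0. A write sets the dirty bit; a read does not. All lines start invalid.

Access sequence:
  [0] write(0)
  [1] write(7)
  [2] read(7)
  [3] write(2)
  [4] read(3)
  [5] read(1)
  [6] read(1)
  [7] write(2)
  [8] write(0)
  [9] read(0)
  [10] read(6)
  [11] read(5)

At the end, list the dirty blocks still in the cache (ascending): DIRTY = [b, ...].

DIRTY = [0]

  0 | W B0 → L0 miss [D]
  1 | W B7 → L3 miss [D]
  2 | R B7 → L3 hit [D]
  3 | W B2 → L2 miss [D]
  4 | R B3 → L3 miss wb→B7 [-]
  5 | R B1 → L1 miss [-]
  6 | R B1 → L1 hit [-]
  7 | W B2 → L2 hit [D]
  8 | W B0 → L0 hit [D]
  9 | R B0 → L0 hit [D]
  10 | R B6 → L2 miss wb→B2 [-]
  11 | R B5 → L1 miss [-]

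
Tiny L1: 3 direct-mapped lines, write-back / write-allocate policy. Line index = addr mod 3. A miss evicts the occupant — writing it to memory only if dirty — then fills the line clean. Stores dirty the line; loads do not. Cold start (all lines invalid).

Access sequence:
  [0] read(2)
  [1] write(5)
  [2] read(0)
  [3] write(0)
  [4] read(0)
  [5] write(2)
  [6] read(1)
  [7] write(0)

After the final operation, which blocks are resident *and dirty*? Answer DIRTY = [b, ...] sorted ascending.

DIRTY = [0, 2]

  0 | R B2 → L2 miss [-]
  1 | W B5 → L2 miss [D]
  2 | R B0 → L0 miss [-]
  3 | W B0 → L0 hit [D]
  4 | R B0 → L0 hit [D]
  5 | W B2 → L2 miss wb→B5 [D]
  6 | R B1 → L1 miss [-]
  7 | W B0 → L0 hit [D]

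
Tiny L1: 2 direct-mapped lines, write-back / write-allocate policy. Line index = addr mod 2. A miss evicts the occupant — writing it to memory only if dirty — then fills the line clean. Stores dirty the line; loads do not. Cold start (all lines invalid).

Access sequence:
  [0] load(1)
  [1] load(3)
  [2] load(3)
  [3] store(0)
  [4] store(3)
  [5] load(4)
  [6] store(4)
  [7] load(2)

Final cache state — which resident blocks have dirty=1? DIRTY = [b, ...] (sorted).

  0 | R B1 → L1 miss [-]
  1 | R B3 → L1 miss [-]
  2 | R B3 → L1 hit [-]
  3 | W B0 → L0 miss [D]
  4 | W B3 → L1 hit [D]
  5 | R B4 → L0 miss wb→B0 [-]
  6 | W B4 → L0 hit [D]
  7 | R B2 → L0 miss wb→B4 [-]

DIRTY = [3]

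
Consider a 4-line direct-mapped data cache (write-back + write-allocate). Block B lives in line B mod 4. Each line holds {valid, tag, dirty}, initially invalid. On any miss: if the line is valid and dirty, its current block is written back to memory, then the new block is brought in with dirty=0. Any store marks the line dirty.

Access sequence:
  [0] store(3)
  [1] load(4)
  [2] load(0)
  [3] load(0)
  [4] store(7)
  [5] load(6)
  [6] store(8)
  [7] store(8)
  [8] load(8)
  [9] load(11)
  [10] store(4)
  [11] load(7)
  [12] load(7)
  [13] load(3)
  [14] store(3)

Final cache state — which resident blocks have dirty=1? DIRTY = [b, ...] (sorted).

0: W B3 -> L3 miss  d=D]
1: R B4 -> L0 miss  d=-]
2: R B0 -> L0 miss  d=-]
3: R B0 -> L0 hit  d=-]
4: W B7 -> L3 miss wb->B3  d=D]
5: R B6 -> L2 miss  d=-]
6: W B8 -> L0 miss  d=D]
7: W B8 -> L0 hit  d=D]
8: R B8 -> L0 hit  d=D]
9: R B11 -> L3 miss wb->B7  d=-]
10: W B4 -> L0 miss wb->B8  d=D]
11: R B7 -> L3 miss  d=-]
12: R B7 -> L3 hit  d=-]
13: R B3 -> L3 miss  d=-]
14: W B3 -> L3 hit  d=D]

DIRTY = [3, 4]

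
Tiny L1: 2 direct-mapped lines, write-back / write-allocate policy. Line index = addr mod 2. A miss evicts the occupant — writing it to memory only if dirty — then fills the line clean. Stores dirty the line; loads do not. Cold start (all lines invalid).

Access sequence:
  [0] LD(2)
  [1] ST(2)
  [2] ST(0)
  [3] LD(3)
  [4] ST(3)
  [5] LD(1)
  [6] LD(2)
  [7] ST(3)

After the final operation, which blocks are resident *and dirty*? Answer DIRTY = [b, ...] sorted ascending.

DIRTY = [3]

0: R B2 → L0 miss [-]
1: W B2 → L0 hit [D]
2: W B0 → L0 miss wb→B2 [D]
3: R B3 → L1 miss [-]
4: W B3 → L1 hit [D]
5: R B1 → L1 miss wb→B3 [-]
6: R B2 → L0 miss wb→B0 [-]
7: W B3 → L1 miss [D]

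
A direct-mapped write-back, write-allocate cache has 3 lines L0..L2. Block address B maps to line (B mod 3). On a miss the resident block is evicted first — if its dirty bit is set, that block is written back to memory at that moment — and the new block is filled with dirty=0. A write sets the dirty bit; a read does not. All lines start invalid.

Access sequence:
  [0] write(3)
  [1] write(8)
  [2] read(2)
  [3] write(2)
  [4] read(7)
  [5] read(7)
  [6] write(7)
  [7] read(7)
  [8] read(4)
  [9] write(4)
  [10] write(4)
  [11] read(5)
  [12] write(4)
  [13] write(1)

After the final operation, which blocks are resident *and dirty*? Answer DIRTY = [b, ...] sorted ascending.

DIRTY = [1, 3]

0: W B3 → L0 miss [D]
1: W B8 → L2 miss [D]
2: R B2 → L2 miss wb→B8 [-]
3: W B2 → L2 hit [D]
4: R B7 → L1 miss [-]
5: R B7 → L1 hit [-]
6: W B7 → L1 hit [D]
7: R B7 → L1 hit [D]
8: R B4 → L1 miss wb→B7 [-]
9: W B4 → L1 hit [D]
10: W B4 → L1 hit [D]
11: R B5 → L2 miss wb→B2 [-]
12: W B4 → L1 hit [D]
13: W B1 → L1 miss wb→B4 [D]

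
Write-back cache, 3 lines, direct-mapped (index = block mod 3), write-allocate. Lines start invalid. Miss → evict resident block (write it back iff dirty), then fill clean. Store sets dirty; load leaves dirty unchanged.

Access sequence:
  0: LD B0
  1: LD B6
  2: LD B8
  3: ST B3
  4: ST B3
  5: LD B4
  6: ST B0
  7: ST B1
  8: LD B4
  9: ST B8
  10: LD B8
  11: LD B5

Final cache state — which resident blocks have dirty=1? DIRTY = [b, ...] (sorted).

0: R B0 -> L0 miss  d=-]
1: R B6 -> L0 miss  d=-]
2: R B8 -> L2 miss  d=-]
3: W B3 -> L0 miss  d=D]
4: W B3 -> L0 hit  d=D]
5: R B4 -> L1 miss  d=-]
6: W B0 -> L0 miss wb->B3  d=D]
7: W B1 -> L1 miss  d=D]
8: R B4 -> L1 miss wb->B1  d=-]
9: W B8 -> L2 hit  d=D]
10: R B8 -> L2 hit  d=D]
11: R B5 -> L2 miss wb->B8  d=-]

DIRTY = [0]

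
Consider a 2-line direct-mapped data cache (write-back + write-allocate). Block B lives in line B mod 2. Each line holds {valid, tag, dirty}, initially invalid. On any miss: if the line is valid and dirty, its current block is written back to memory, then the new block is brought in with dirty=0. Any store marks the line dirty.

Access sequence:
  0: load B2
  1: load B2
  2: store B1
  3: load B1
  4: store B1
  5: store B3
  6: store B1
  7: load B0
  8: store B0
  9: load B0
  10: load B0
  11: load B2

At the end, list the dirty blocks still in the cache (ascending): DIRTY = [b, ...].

  0 | R B2 → L0 miss [-]
  1 | R B2 → L0 hit [-]
  2 | W B1 → L1 miss [D]
  3 | R B1 → L1 hit [D]
  4 | W B1 → L1 hit [D]
  5 | W B3 → L1 miss wb→B1 [D]
  6 | W B1 → L1 miss wb→B3 [D]
  7 | R B0 → L0 miss [-]
  8 | W B0 → L0 hit [D]
  9 | R B0 → L0 hit [D]
  10 | R B0 → L0 hit [D]
  11 | R B2 → L0 miss wb→B0 [-]

DIRTY = [1]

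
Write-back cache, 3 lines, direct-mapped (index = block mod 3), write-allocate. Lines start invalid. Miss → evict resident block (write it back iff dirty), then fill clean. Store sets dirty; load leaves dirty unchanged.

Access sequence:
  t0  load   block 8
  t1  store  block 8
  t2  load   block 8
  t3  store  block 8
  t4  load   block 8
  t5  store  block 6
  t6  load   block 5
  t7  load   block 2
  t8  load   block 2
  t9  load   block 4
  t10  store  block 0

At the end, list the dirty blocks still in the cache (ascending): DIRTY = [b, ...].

0: R B8 -> L2 miss  d=-]
1: W B8 -> L2 hit  d=D]
2: R B8 -> L2 hit  d=D]
3: W B8 -> L2 hit  d=D]
4: R B8 -> L2 hit  d=D]
5: W B6 -> L0 miss  d=D]
6: R B5 -> L2 miss wb->B8  d=-]
7: R B2 -> L2 miss  d=-]
8: R B2 -> L2 hit  d=-]
9: R B4 -> L1 miss  d=-]
10: W B0 -> L0 miss wb->B6  d=D]

DIRTY = [0]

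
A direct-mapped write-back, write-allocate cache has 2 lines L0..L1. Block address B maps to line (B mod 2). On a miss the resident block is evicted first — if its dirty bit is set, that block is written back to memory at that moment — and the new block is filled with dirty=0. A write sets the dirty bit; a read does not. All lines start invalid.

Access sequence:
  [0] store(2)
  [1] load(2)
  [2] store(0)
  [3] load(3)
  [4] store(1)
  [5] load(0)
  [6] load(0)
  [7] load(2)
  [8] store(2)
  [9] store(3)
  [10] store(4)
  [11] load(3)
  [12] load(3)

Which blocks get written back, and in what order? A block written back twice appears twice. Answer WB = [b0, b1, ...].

WB = [2, 0, 1, 2]

0: W B2 -> L0 miss  d=D]
1: R B2 -> L0 hit  d=D]
2: W B0 -> L0 miss wb->B2  d=D]
3: R B3 -> L1 miss  d=-]
4: W B1 -> L1 miss  d=D]
5: R B0 -> L0 hit  d=D]
6: R B0 -> L0 hit  d=D]
7: R B2 -> L0 miss wb->B0  d=-]
8: W B2 -> L0 hit  d=D]
9: W B3 -> L1 miss wb->B1  d=D]
10: W B4 -> L0 miss wb->B2  d=D]
11: R B3 -> L1 hit  d=D]
12: R B3 -> L1 hit  d=D]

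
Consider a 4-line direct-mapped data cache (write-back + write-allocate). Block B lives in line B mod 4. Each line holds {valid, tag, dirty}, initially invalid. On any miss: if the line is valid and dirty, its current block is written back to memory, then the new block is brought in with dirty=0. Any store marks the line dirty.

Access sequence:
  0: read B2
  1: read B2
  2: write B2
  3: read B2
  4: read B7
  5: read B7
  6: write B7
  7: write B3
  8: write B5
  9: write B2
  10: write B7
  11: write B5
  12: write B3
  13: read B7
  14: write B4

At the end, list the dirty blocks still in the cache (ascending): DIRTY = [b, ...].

  0 | R B2 → L2 miss [-]
  1 | R B2 → L2 hit [-]
  2 | W B2 → L2 hit [D]
  3 | R B2 → L2 hit [D]
  4 | R B7 → L3 miss [-]
  5 | R B7 → L3 hit [-]
  6 | W B7 → L3 hit [D]
  7 | W B3 → L3 miss wb→B7 [D]
  8 | W B5 → L1 miss [D]
  9 | W B2 → L2 hit [D]
  10 | W B7 → L3 miss wb→B3 [D]
  11 | W B5 → L1 hit [D]
  12 | W B3 → L3 miss wb→B7 [D]
  13 | R B7 → L3 miss wb→B3 [-]
  14 | W B4 → L0 miss [D]

DIRTY = [2, 4, 5]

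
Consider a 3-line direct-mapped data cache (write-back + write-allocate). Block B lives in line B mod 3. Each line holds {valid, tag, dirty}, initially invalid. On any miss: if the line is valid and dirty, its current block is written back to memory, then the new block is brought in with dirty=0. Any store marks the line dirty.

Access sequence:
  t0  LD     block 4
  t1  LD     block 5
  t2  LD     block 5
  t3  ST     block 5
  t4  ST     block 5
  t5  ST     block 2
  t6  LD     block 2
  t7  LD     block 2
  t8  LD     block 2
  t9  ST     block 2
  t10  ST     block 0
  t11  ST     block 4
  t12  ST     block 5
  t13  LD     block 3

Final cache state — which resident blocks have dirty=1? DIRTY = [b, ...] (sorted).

  0 | R B4 → L1 miss [-]
  1 | R B5 → L2 miss [-]
  2 | R B5 → L2 hit [-]
  3 | W B5 → L2 hit [D]
  4 | W B5 → L2 hit [D]
  5 | W B2 → L2 miss wb→B5 [D]
  6 | R B2 → L2 hit [D]
  7 | R B2 → L2 hit [D]
  8 | R B2 → L2 hit [D]
  9 | W B2 → L2 hit [D]
  10 | W B0 → L0 miss [D]
  11 | W B4 → L1 hit [D]
  12 | W B5 → L2 miss wb→B2 [D]
  13 | R B3 → L0 miss wb→B0 [-]

DIRTY = [4, 5]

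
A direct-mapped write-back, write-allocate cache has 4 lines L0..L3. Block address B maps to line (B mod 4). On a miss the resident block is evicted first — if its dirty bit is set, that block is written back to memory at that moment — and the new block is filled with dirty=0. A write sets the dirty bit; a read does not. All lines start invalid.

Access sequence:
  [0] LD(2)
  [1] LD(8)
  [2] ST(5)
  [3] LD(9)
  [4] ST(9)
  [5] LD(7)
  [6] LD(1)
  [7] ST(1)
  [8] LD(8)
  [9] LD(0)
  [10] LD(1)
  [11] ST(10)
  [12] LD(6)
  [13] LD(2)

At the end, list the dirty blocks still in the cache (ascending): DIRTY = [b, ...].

0: R B2 → L2 miss [-]
1: R B8 → L0 miss [-]
2: W B5 → L1 miss [D]
3: R B9 → L1 miss wb→B5 [-]
4: W B9 → L1 hit [D]
5: R B7 → L3 miss [-]
6: R B1 → L1 miss wb→B9 [-]
7: W B1 → L1 hit [D]
8: R B8 → L0 hit [-]
9: R B0 → L0 miss [-]
10: R B1 → L1 hit [D]
11: W B10 → L2 miss [D]
12: R B6 → L2 miss wb→B10 [-]
13: R B2 → L2 miss [-]

DIRTY = [1]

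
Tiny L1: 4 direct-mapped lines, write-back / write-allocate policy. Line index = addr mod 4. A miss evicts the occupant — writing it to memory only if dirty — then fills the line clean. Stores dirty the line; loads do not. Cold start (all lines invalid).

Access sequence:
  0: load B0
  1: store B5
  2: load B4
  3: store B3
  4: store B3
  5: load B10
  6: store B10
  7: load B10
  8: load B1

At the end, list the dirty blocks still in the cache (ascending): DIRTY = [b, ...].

0: R B0 -> L0 miss  d=-]
1: W B5 -> L1 miss  d=D]
2: R B4 -> L0 miss  d=-]
3: W B3 -> L3 miss  d=D]
4: W B3 -> L3 hit  d=D]
5: R B10 -> L2 miss  d=-]
6: W B10 -> L2 hit  d=D]
7: R B10 -> L2 hit  d=D]
8: R B1 -> L1 miss wb->B5  d=-]

DIRTY = [3, 10]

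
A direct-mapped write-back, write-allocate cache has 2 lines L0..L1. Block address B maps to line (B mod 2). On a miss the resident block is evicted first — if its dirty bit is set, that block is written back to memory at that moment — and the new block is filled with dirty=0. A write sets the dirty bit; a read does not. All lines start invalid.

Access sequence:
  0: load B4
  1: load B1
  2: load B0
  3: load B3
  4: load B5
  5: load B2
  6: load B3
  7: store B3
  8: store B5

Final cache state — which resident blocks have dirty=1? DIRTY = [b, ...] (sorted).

DIRTY = [5]

0: R B4 -> L0 miss  d=-]
1: R B1 -> L1 miss  d=-]
2: R B0 -> L0 miss  d=-]
3: R B3 -> L1 miss  d=-]
4: R B5 -> L1 miss  d=-]
5: R B2 -> L0 miss  d=-]
6: R B3 -> L1 miss  d=-]
7: W B3 -> L1 hit  d=D]
8: W B5 -> L1 miss wb->B3  d=D]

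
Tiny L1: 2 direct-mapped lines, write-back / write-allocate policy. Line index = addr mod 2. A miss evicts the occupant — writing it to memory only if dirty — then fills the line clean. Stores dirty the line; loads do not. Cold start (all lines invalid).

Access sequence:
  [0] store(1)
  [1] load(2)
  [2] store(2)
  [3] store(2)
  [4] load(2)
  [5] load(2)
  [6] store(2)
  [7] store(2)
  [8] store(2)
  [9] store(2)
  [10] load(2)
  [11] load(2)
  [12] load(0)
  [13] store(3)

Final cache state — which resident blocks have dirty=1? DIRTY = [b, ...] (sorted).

DIRTY = [3]

  0 | W B1 → L1 miss [D]
  1 | R B2 → L0 miss [-]
  2 | W B2 → L0 hit [D]
  3 | W B2 → L0 hit [D]
  4 | R B2 → L0 hit [D]
  5 | R B2 → L0 hit [D]
  6 | W B2 → L0 hit [D]
  7 | W B2 → L0 hit [D]
  8 | W B2 → L0 hit [D]
  9 | W B2 → L0 hit [D]
  10 | R B2 → L0 hit [D]
  11 | R B2 → L0 hit [D]
  12 | R B0 → L0 miss wb→B2 [-]
  13 | W B3 → L1 miss wb→B1 [D]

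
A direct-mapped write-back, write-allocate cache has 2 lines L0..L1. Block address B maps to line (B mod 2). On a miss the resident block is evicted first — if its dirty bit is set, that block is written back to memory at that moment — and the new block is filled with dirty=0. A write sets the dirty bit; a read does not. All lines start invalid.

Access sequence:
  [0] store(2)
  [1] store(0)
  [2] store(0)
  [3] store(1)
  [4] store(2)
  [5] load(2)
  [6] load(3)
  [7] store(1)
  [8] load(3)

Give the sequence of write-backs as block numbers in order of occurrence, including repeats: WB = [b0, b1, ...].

0: W B2 -> L0 miss  d=D]
1: W B0 -> L0 miss wb->B2  d=D]
2: W B0 -> L0 hit  d=D]
3: W B1 -> L1 miss  d=D]
4: W B2 -> L0 miss wb->B0  d=D]
5: R B2 -> L0 hit  d=D]
6: R B3 -> L1 miss wb->B1  d=-]
7: W B1 -> L1 miss  d=D]
8: R B3 -> L1 miss wb->B1  d=-]

WB = [2, 0, 1, 1]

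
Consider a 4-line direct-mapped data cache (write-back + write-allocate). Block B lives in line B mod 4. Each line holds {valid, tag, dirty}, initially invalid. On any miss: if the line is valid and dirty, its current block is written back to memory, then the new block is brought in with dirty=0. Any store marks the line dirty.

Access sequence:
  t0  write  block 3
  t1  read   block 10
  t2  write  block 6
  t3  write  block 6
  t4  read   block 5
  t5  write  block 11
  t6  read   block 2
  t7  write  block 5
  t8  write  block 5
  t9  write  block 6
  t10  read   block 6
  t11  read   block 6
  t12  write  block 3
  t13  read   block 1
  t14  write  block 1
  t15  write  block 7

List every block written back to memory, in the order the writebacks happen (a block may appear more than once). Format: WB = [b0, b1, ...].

0: W B3 -> L3 miss  d=D]
1: R B10 -> L2 miss  d=-]
2: W B6 -> L2 miss  d=D]
3: W B6 -> L2 hit  d=D]
4: R B5 -> L1 miss  d=-]
5: W B11 -> L3 miss wb->B3  d=D]
6: R B2 -> L2 miss wb->B6  d=-]
7: W B5 -> L1 hit  d=D]
8: W B5 -> L1 hit  d=D]
9: W B6 -> L2 miss  d=D]
10: R B6 -> L2 hit  d=D]
11: R B6 -> L2 hit  d=D]
12: W B3 -> L3 miss wb->B11  d=D]
13: R B1 -> L1 miss wb->B5  d=-]
14: W B1 -> L1 hit  d=D]
15: W B7 -> L3 miss wb->B3  d=D]

WB = [3, 6, 11, 5, 3]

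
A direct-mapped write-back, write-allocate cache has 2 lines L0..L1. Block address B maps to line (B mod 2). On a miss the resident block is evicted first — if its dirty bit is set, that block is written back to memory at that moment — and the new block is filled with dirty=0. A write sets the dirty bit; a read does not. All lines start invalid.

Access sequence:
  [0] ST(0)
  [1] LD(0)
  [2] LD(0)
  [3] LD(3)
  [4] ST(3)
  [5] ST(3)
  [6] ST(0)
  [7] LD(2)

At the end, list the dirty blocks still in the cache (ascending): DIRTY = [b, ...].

DIRTY = [3]

0: W B0 → L0 miss [D]
1: R B0 → L0 hit [D]
2: R B0 → L0 hit [D]
3: R B3 → L1 miss [-]
4: W B3 → L1 hit [D]
5: W B3 → L1 hit [D]
6: W B0 → L0 hit [D]
7: R B2 → L0 miss wb→B0 [-]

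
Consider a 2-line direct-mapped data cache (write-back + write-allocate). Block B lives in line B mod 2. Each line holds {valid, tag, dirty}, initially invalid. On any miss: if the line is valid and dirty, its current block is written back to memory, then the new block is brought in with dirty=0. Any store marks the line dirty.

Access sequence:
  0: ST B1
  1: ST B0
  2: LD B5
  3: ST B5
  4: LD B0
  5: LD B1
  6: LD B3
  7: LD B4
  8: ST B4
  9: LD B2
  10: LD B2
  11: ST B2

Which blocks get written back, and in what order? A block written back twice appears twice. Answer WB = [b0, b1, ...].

WB = [1, 5, 0, 4]

0: W B1 -> L1 miss  d=D]
1: W B0 -> L0 miss  d=D]
2: R B5 -> L1 miss wb->B1  d=-]
3: W B5 -> L1 hit  d=D]
4: R B0 -> L0 hit  d=D]
5: R B1 -> L1 miss wb->B5  d=-]
6: R B3 -> L1 miss  d=-]
7: R B4 -> L0 miss wb->B0  d=-]
8: W B4 -> L0 hit  d=D]
9: R B2 -> L0 miss wb->B4  d=-]
10: R B2 -> L0 hit  d=-]
11: W B2 -> L0 hit  d=D]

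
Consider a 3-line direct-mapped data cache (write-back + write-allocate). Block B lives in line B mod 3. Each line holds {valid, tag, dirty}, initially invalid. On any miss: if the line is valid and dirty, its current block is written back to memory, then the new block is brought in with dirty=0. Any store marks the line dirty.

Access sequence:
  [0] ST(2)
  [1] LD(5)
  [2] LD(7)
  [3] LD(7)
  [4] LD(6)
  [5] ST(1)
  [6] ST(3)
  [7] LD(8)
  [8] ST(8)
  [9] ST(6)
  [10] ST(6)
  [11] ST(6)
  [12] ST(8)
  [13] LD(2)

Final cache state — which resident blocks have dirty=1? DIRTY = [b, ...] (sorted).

DIRTY = [1, 6]

  0 | W B2 → L2 miss [D]
  1 | R B5 → L2 miss wb→B2 [-]
  2 | R B7 → L1 miss [-]
  3 | R B7 → L1 hit [-]
  4 | R B6 → L0 miss [-]
  5 | W B1 → L1 miss [D]
  6 | W B3 → L0 miss [D]
  7 | R B8 → L2 miss [-]
  8 | W B8 → L2 hit [D]
  9 | W B6 → L0 miss wb→B3 [D]
  10 | W B6 → L0 hit [D]
  11 | W B6 → L0 hit [D]
  12 | W B8 → L2 hit [D]
  13 | R B2 → L2 miss wb→B8 [-]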